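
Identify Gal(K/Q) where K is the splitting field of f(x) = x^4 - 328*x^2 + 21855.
Gal(K/Q) = V_4 (Klein four-group, Z/2Z × Z/2Z)

f factors as (x^2 - 93)(x^2 - 235), so the splitting field is K = Q(sqrt(93), sqrt(235)). The elements 93, 235, 21855 are all non-squares in Q, so sqrt(93) and sqrt(235) generate independent quadratic extensions. Thus [K:Q] = 4 and Gal(K/Q) is generated by the two order-2 automorphisms sqrt(93) ↦ -sqrt(93) and sqrt(235) ↦ -sqrt(235), giving V_4.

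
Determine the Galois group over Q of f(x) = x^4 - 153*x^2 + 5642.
Gal(K/Q) = V_4 (Klein four-group, Z/2Z × Z/2Z)

f factors as (x^2 - 91)(x^2 - 62), so the splitting field is K = Q(sqrt(91), sqrt(62)). The elements 91, 62, 5642 are all non-squares in Q, so sqrt(91) and sqrt(62) generate independent quadratic extensions. Thus [K:Q] = 4 and Gal(K/Q) is generated by the two order-2 automorphisms sqrt(91) ↦ -sqrt(91) and sqrt(62) ↦ -sqrt(62), giving V_4.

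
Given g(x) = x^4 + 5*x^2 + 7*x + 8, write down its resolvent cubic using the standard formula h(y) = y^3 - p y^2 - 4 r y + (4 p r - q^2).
h(y) = y^3 - 5*y^2 - 32*y + 111

Identify coefficients: p = 5, q = 7, r = 8.
Plug into h(y) = y^3 - p y^2 - 4 r y + (4 p r - q^2):
  h(y) = y^3 - (5) y^2 - 4*(8) y + (4*(5)*(8) - (7)^2)
       = y^3 + (-5) y^2 + (-32) y + (111).
Simplifying: h(y) = y^3 - 5*y^2 - 32*y + 111.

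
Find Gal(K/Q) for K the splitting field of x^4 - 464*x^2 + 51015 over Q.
Gal(K/Q) = V_4 (Klein four-group, Z/2Z × Z/2Z)

f factors as (x^2 - 179)(x^2 - 285), so the splitting field is K = Q(sqrt(179), sqrt(285)). The elements 179, 285, 51015 are all non-squares in Q, so sqrt(179) and sqrt(285) generate independent quadratic extensions. Thus [K:Q] = 4 and Gal(K/Q) is generated by the two order-2 automorphisms sqrt(179) ↦ -sqrt(179) and sqrt(285) ↦ -sqrt(285), giving V_4.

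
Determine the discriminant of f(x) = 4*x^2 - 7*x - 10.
Δ = 209

For a quadratic a x^2 + b x + c the discriminant is Δ = b^2 - 4ac = (-7)^2 - 4*(4)*(-10) = 49 - (-160) = 209.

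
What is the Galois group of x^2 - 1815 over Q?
Gal(K/Q) = Z/2Z (cyclic of order 2)

x^2 - 1815 is irreducible over Q since 1815 is not a rational square. The splitting field Q(sqrt(1815)) has degree 2 over Q, and its unique nontrivial automorphism is sqrt(1815) ↦ -sqrt(1815). Hence Gal(Q(sqrt(1815))/Q) = Z/2Z.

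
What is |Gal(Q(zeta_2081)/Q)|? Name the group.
|Gal(Q(zeta_2081)/Q)| = phi(2081) = 2080; group ≅ (Z/2081Z)^* ≅ Z/2080Z

The n-th cyclotomic polynomial Φ_2081(x) is the minimal polynomial of zeta_2081 over Q and has degree phi(2081) = 2080. So Q(zeta_2081) is a degree-2080 Galois extension with Galois group (Z/2081Z)^*. (Z/2081Z)^* is cyclic since 2081 is an odd prime power (or 4). Hence Gal(Q(zeta_2081)/Q) ≅ Z/2080Z.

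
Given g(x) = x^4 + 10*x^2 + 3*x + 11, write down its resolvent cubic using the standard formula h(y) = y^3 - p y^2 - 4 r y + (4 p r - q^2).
h(y) = y^3 - 10*y^2 - 44*y + 431

Identify coefficients: p = 10, q = 3, r = 11.
Plug into h(y) = y^3 - p y^2 - 4 r y + (4 p r - q^2):
  h(y) = y^3 - (10) y^2 - 4*(11) y + (4*(10)*(11) - (3)^2)
       = y^3 + (-10) y^2 + (-44) y + (431).
Simplifying: h(y) = y^3 - 10*y^2 - 44*y + 431.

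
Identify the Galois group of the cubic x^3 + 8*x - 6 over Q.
Gal(K/Q) = S_3 (symmetric group of order 6)

Compute the discriminant of x^3 + (0)*x^2 + (8)*x + (-6): Δ = -3020. Since Δ is not a rational square, the Galois group is not contained in A_3; it must be the full S_3 (irreducibility of the cubic rules out anything smaller).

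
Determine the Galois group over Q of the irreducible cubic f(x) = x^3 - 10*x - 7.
Gal(K/Q) = S_3 (symmetric group of order 6)

Compute the discriminant of x^3 + (0)*x^2 + (-10)*x + (-7): Δ = 2677. Since Δ is not a rational square, the Galois group is not contained in A_3; it must be the full S_3 (irreducibility of the cubic rules out anything smaller).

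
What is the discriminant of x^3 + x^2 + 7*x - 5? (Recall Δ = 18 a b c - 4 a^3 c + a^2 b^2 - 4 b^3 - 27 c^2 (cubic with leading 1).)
Δ = -2608

For x^3 + a x^2 + b x + c the discriminant is Δ = 18 a b c - 4 a^3 c + a^2 b^2 - 4 b^3 - 27 c^2.
Plug a = 1, b = 7, c = -5:
  18*(1)*(7)*(-5) - 4*(1)^3*(-5) + (1)^2*(7)^2 - 4*(7)^3 - 27*(-5)^2
  = -630 + (20) + 49 + (-1372) + (-675)
  = -2608.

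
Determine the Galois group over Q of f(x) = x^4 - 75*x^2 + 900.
Gal(K/Q) = Z/2Z (cyclic of order 2)

f factors as (x^2 - 60)(x^2 - 15), so the splitting field is K = Q(sqrt(60), sqrt(15)). The squarefree part of 60 is 15 and the squarefree part of 15 is also 15, so sqrt(60) and sqrt(15) are both rational multiples of sqrt(15). Hence Q(sqrt(60)) = Q(sqrt(15)) = Q(sqrt(15)), and the splitting field collapses to a single degree-2 extension with Galois group Z/2Z.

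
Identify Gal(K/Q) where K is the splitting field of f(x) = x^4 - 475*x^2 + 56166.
Gal(K/Q) = V_4 (Klein four-group, Z/2Z × Z/2Z)

f factors as (x^2 - 222)(x^2 - 253), so the splitting field is K = Q(sqrt(222), sqrt(253)). The elements 222, 253, 56166 are all non-squares in Q, so sqrt(222) and sqrt(253) generate independent quadratic extensions. Thus [K:Q] = 4 and Gal(K/Q) is generated by the two order-2 automorphisms sqrt(222) ↦ -sqrt(222) and sqrt(253) ↦ -sqrt(253), giving V_4.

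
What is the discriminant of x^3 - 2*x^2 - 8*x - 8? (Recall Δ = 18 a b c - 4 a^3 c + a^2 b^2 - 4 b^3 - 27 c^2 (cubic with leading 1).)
Δ = -1984

For x^3 + a x^2 + b x + c the discriminant is Δ = 18 a b c - 4 a^3 c + a^2 b^2 - 4 b^3 - 27 c^2.
Plug a = -2, b = -8, c = -8:
  18*(-2)*(-8)*(-8) - 4*(-2)^3*(-8) + (-2)^2*(-8)^2 - 4*(-8)^3 - 27*(-8)^2
  = -2304 + (-256) + 256 + (2048) + (-1728)
  = -1984.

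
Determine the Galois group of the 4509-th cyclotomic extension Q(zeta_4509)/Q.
|Gal(Q(zeta_4509)/Q)| = phi(4509) = 2988; group ≅ (Z/4509Z)^* ≅ Z/18Z × Z/166Z

The n-th cyclotomic polynomial Φ_4509(x) is the minimal polynomial of zeta_4509 over Q and has degree phi(4509) = 2988. So Q(zeta_4509) is a degree-2988 Galois extension with Galois group (Z/4509Z)^*. By CRT, (Z/4509Z)^* ≅ (Z/27Z)^* × (Z/167Z)^*. Each prime-power unit group is (Z/27Z)^* ≅ Z/18Z; (Z/167Z)^* ≅ Z/166Z. Hence Gal(Q(zeta_4509)/Q) ≅ Z/18Z × Z/166Z.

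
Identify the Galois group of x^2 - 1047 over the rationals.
Gal(K/Q) = Z/2Z (cyclic of order 2)

x^2 - 1047 is irreducible over Q since 1047 is not a rational square. The splitting field Q(sqrt(1047)) has degree 2 over Q, and its unique nontrivial automorphism is sqrt(1047) ↦ -sqrt(1047). Hence Gal(Q(sqrt(1047))/Q) = Z/2Z.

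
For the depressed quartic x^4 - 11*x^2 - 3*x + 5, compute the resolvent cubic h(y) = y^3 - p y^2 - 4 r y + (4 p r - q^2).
h(y) = y^3 + 11*y^2 - 20*y - 229

Identify coefficients: p = -11, q = -3, r = 5.
Plug into h(y) = y^3 - p y^2 - 4 r y + (4 p r - q^2):
  h(y) = y^3 - (-11) y^2 - 4*(5) y + (4*(-11)*(5) - (-3)^2)
       = y^3 + (11) y^2 + (-20) y + (-229).
Simplifying: h(y) = y^3 + 11*y^2 - 20*y - 229.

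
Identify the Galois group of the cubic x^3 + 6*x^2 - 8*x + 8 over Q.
Gal(K/Q) = S_3 (symmetric group of order 6)

Compute the discriminant of x^3 + (6)*x^2 + (-8)*x + (8): Δ = -11200. Since Δ is not a rational square, the Galois group is not contained in A_3; it must be the full S_3 (irreducibility of the cubic rules out anything smaller).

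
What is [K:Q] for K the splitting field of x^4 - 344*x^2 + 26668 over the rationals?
[K:Q] = 4

f factors as (x^2 - 226)(x^2 - 118); the splitting field is K = Q(sqrt(226), sqrt(118)). Since 226, 118, and 26668 are all non-squares in Q, the three subfields Q(sqrt(226)), Q(sqrt(118)), Q(sqrt(26668)) are distinct degree-2 extensions, so [K:Q] = 4 (Klein four Galois group).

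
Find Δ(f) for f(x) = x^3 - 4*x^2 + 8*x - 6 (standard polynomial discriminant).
Δ = -76

For x^3 + a x^2 + b x + c the discriminant is Δ = 18 a b c - 4 a^3 c + a^2 b^2 - 4 b^3 - 27 c^2.
Plug a = -4, b = 8, c = -6:
  18*(-4)*(8)*(-6) - 4*(-4)^3*(-6) + (-4)^2*(8)^2 - 4*(8)^3 - 27*(-6)^2
  = 3456 + (-1536) + 1024 + (-2048) + (-972)
  = -76.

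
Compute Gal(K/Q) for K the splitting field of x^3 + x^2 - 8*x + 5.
Gal(K/Q) = S_3 (symmetric group of order 6)

Compute the discriminant of x^3 + (1)*x^2 + (-8)*x + (5): Δ = 697. Since Δ is not a rational square, the Galois group is not contained in A_3; it must be the full S_3 (irreducibility of the cubic rules out anything smaller).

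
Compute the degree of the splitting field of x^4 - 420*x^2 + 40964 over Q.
[K:Q] = 4

f factors as (x^2 - 266)(x^2 - 154); the splitting field is K = Q(sqrt(266), sqrt(154)). Since 266, 154, and 40964 are all non-squares in Q, the three subfields Q(sqrt(266)), Q(sqrt(154)), Q(sqrt(40964)) are distinct degree-2 extensions, so [K:Q] = 4 (Klein four Galois group).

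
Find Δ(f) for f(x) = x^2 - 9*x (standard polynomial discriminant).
Δ = 81

For a quadratic a x^2 + b x + c the discriminant is Δ = b^2 - 4ac = (-9)^2 - 4*(1)*(0) = 81 - (0) = 81.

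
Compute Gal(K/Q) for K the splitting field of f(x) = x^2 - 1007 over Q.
Gal(K/Q) = Z/2Z (cyclic of order 2)

x^2 - 1007 is irreducible over Q since 1007 is not a rational square. The splitting field Q(sqrt(1007)) has degree 2 over Q, and its unique nontrivial automorphism is sqrt(1007) ↦ -sqrt(1007). Hence Gal(Q(sqrt(1007))/Q) = Z/2Z.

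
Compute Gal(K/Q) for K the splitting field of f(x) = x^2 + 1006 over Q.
Gal(K/Q) = Z/2Z (cyclic of order 2)

x^2 + 1006 is irreducible over Q since -1006 is not a rational square. The splitting field Q(sqrt(-1006)) has degree 2 over Q, and its unique nontrivial automorphism is sqrt(-1006) ↦ -sqrt(-1006). Hence Gal(Q(sqrt(-1006))/Q) = Z/2Z.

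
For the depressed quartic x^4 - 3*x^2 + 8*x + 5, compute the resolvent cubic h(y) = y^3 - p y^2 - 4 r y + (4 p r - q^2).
h(y) = y^3 + 3*y^2 - 20*y - 124

Identify coefficients: p = -3, q = 8, r = 5.
Plug into h(y) = y^3 - p y^2 - 4 r y + (4 p r - q^2):
  h(y) = y^3 - (-3) y^2 - 4*(5) y + (4*(-3)*(5) - (8)^2)
       = y^3 + (3) y^2 + (-20) y + (-124).
Simplifying: h(y) = y^3 + 3*y^2 - 20*y - 124.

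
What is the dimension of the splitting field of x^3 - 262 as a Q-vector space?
[K:Q] = 6

x^3 - 262 has one real root r = 262^(1/3) and two complex roots r*zeta_3, r*zeta_3^2 where zeta_3 = e^(2*pi*i/3). The splitting field is Q(r, zeta_3). [Q(r):Q] = 3 and [Q(zeta_3):Q] = 2 with gcd = 1, so [Q(r, zeta_3):Q] = 3 * 2 = 6.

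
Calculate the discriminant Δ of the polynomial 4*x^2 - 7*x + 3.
Δ = 1

For a quadratic a x^2 + b x + c the discriminant is Δ = b^2 - 4ac = (-7)^2 - 4*(4)*(3) = 49 - (48) = 1.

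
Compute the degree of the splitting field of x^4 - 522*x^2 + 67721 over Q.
[K:Q] = 4

f factors as (x^2 - 281)(x^2 - 241); the splitting field is K = Q(sqrt(281), sqrt(241)). Since 281, 241, and 67721 are all non-squares in Q, the three subfields Q(sqrt(281)), Q(sqrt(241)), Q(sqrt(67721)) are distinct degree-2 extensions, so [K:Q] = 4 (Klein four Galois group).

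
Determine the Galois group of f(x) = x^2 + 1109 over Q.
Gal(K/Q) = Z/2Z (cyclic of order 2)

x^2 + 1109 is irreducible over Q since -1109 is not a rational square. The splitting field Q(sqrt(-1109)) has degree 2 over Q, and its unique nontrivial automorphism is sqrt(-1109) ↦ -sqrt(-1109). Hence Gal(Q(sqrt(-1109))/Q) = Z/2Z.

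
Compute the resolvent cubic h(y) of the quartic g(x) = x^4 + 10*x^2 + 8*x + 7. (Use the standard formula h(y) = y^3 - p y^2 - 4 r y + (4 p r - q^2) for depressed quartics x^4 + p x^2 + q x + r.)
h(y) = y^3 - 10*y^2 - 28*y + 216

Identify coefficients: p = 10, q = 8, r = 7.
Plug into h(y) = y^3 - p y^2 - 4 r y + (4 p r - q^2):
  h(y) = y^3 - (10) y^2 - 4*(7) y + (4*(10)*(7) - (8)^2)
       = y^3 + (-10) y^2 + (-28) y + (216).
Simplifying: h(y) = y^3 - 10*y^2 - 28*y + 216.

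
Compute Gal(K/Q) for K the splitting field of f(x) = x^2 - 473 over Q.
Gal(K/Q) = Z/2Z (cyclic of order 2)

x^2 - 473 is irreducible over Q since 473 is not a rational square. The splitting field Q(sqrt(473)) has degree 2 over Q, and its unique nontrivial automorphism is sqrt(473) ↦ -sqrt(473). Hence Gal(Q(sqrt(473))/Q) = Z/2Z.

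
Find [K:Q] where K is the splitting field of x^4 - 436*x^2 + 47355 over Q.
[K:Q] = 4

f factors as (x^2 - 205)(x^2 - 231); the splitting field is K = Q(sqrt(205), sqrt(231)). Since 205, 231, and 47355 are all non-squares in Q, the three subfields Q(sqrt(205)), Q(sqrt(231)), Q(sqrt(47355)) are distinct degree-2 extensions, so [K:Q] = 4 (Klein four Galois group).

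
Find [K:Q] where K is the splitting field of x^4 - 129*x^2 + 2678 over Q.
[K:Q] = 4

f factors as (x^2 - 103)(x^2 - 26); the splitting field is K = Q(sqrt(103), sqrt(26)). Since 103, 26, and 2678 are all non-squares in Q, the three subfields Q(sqrt(103)), Q(sqrt(26)), Q(sqrt(2678)) are distinct degree-2 extensions, so [K:Q] = 4 (Klein four Galois group).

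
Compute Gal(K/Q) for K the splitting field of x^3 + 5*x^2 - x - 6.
Gal(K/Q) = S_3 (symmetric group of order 6)

Compute the discriminant of x^3 + (5)*x^2 + (-1)*x + (-6): Δ = 2597. Since Δ is not a rational square, the Galois group is not contained in A_3; it must be the full S_3 (irreducibility of the cubic rules out anything smaller).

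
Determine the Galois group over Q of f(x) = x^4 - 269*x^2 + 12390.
Gal(K/Q) = V_4 (Klein four-group, Z/2Z × Z/2Z)

f factors as (x^2 - 59)(x^2 - 210), so the splitting field is K = Q(sqrt(59), sqrt(210)). The elements 59, 210, 12390 are all non-squares in Q, so sqrt(59) and sqrt(210) generate independent quadratic extensions. Thus [K:Q] = 4 and Gal(K/Q) is generated by the two order-2 automorphisms sqrt(59) ↦ -sqrt(59) and sqrt(210) ↦ -sqrt(210), giving V_4.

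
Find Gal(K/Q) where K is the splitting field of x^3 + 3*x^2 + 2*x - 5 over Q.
Gal(K/Q) = S_3 (symmetric group of order 6)

Compute the discriminant of x^3 + (3)*x^2 + (2)*x + (-5): Δ = -671. Since Δ is not a rational square, the Galois group is not contained in A_3; it must be the full S_3 (irreducibility of the cubic rules out anything smaller).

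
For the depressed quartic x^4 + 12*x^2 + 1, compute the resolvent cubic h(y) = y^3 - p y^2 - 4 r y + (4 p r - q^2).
h(y) = y^3 - 12*y^2 - 4*y + 48

Identify coefficients: p = 12, q = 0, r = 1.
Plug into h(y) = y^3 - p y^2 - 4 r y + (4 p r - q^2):
  h(y) = y^3 - (12) y^2 - 4*(1) y + (4*(12)*(1) - (0)^2)
       = y^3 + (-12) y^2 + (-4) y + (48).
Simplifying: h(y) = y^3 - 12*y^2 - 4*y + 48.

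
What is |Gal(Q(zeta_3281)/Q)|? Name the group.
|Gal(Q(zeta_3281)/Q)| = phi(3281) = 3072; group ≅ (Z/3281Z)^* ≅ Z/16Z × Z/192Z

The n-th cyclotomic polynomial Φ_3281(x) is the minimal polynomial of zeta_3281 over Q and has degree phi(3281) = 3072. So Q(zeta_3281) is a degree-3072 Galois extension with Galois group (Z/3281Z)^*. By CRT, (Z/3281Z)^* ≅ (Z/17Z)^* × (Z/193Z)^*. Each prime-power unit group is (Z/17Z)^* ≅ Z/16Z; (Z/193Z)^* ≅ Z/192Z. Hence Gal(Q(zeta_3281)/Q) ≅ Z/16Z × Z/192Z.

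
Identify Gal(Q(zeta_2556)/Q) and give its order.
|Gal(Q(zeta_2556)/Q)| = phi(2556) = 840; group ≅ (Z/2556Z)^* ≅ Z/2Z × Z/6Z × Z/70Z

The n-th cyclotomic polynomial Φ_2556(x) is the minimal polynomial of zeta_2556 over Q and has degree phi(2556) = 840. So Q(zeta_2556) is a degree-840 Galois extension with Galois group (Z/2556Z)^*. By CRT, (Z/2556Z)^* ≅ (Z/4Z)^* × (Z/9Z)^* × (Z/71Z)^*. Each prime-power unit group is (Z/4Z)^* ≅ Z/2Z; (Z/9Z)^* ≅ Z/6Z; (Z/71Z)^* ≅ Z/70Z. Hence Gal(Q(zeta_2556)/Q) ≅ Z/2Z × Z/6Z × Z/70Z.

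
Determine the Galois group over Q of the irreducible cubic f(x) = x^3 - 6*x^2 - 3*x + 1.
Gal(K/Q) = S_3 (symmetric group of order 6)

Compute the discriminant of x^3 + (-6)*x^2 + (-3)*x + (1): Δ = 1593. Since Δ is not a rational square, the Galois group is not contained in A_3; it must be the full S_3 (irreducibility of the cubic rules out anything smaller).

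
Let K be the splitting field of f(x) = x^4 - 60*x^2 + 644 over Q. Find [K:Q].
[K:Q] = 4

f factors as (x^2 - 14)(x^2 - 46); the splitting field is K = Q(sqrt(14), sqrt(46)). Since 14, 46, and 644 are all non-squares in Q, the three subfields Q(sqrt(14)), Q(sqrt(46)), Q(sqrt(644)) are distinct degree-2 extensions, so [K:Q] = 4 (Klein four Galois group).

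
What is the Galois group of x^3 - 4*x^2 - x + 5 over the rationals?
Gal(K/Q) = S_3 (symmetric group of order 6)

Compute the discriminant of x^3 + (-4)*x^2 + (-1)*x + (5): Δ = 985. Since Δ is not a rational square, the Galois group is not contained in A_3; it must be the full S_3 (irreducibility of the cubic rules out anything smaller).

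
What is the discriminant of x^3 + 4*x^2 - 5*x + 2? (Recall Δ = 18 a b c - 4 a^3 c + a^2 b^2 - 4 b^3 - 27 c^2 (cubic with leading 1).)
Δ = -440

For x^3 + a x^2 + b x + c the discriminant is Δ = 18 a b c - 4 a^3 c + a^2 b^2 - 4 b^3 - 27 c^2.
Plug a = 4, b = -5, c = 2:
  18*(4)*(-5)*(2) - 4*(4)^3*(2) + (4)^2*(-5)^2 - 4*(-5)^3 - 27*(2)^2
  = -720 + (-512) + 400 + (500) + (-108)
  = -440.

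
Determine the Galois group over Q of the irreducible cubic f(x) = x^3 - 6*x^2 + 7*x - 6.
Gal(K/Q) = S_3 (symmetric group of order 6)

Compute the discriminant of x^3 + (-6)*x^2 + (7)*x + (-6): Δ = -1228. Since Δ is not a rational square, the Galois group is not contained in A_3; it must be the full S_3 (irreducibility of the cubic rules out anything smaller).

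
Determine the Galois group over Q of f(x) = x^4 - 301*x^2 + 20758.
Gal(K/Q) = V_4 (Klein four-group, Z/2Z × Z/2Z)

f factors as (x^2 - 107)(x^2 - 194), so the splitting field is K = Q(sqrt(107), sqrt(194)). The elements 107, 194, 20758 are all non-squares in Q, so sqrt(107) and sqrt(194) generate independent quadratic extensions. Thus [K:Q] = 4 and Gal(K/Q) is generated by the two order-2 automorphisms sqrt(107) ↦ -sqrt(107) and sqrt(194) ↦ -sqrt(194), giving V_4.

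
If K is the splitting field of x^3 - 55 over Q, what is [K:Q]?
[K:Q] = 6

x^3 - 55 has one real root r = 55^(1/3) and two complex roots r*zeta_3, r*zeta_3^2 where zeta_3 = e^(2*pi*i/3). The splitting field is Q(r, zeta_3). [Q(r):Q] = 3 and [Q(zeta_3):Q] = 2 with gcd = 1, so [Q(r, zeta_3):Q] = 3 * 2 = 6.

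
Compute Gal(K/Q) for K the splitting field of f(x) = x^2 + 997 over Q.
Gal(K/Q) = Z/2Z (cyclic of order 2)

x^2 + 997 is irreducible over Q since -997 is not a rational square. The splitting field Q(sqrt(-997)) has degree 2 over Q, and its unique nontrivial automorphism is sqrt(-997) ↦ -sqrt(-997). Hence Gal(Q(sqrt(-997))/Q) = Z/2Z.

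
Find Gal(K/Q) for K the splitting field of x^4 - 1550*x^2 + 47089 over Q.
Gal(K/Q) = Z/2Z (cyclic of order 2)

f factors as (x^2 - 1519)(x^2 - 31), so the splitting field is K = Q(sqrt(1519), sqrt(31)). The squarefree part of 1519 is 31 and the squarefree part of 31 is also 31, so sqrt(1519) and sqrt(31) are both rational multiples of sqrt(31). Hence Q(sqrt(1519)) = Q(sqrt(31)) = Q(sqrt(31)), and the splitting field collapses to a single degree-2 extension with Galois group Z/2Z.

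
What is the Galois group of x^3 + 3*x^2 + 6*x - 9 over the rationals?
Gal(K/Q) = S_3 (symmetric group of order 6)

Compute the discriminant of x^3 + (3)*x^2 + (6)*x + (-9): Δ = -4671. Since Δ is not a rational square, the Galois group is not contained in A_3; it must be the full S_3 (irreducibility of the cubic rules out anything smaller).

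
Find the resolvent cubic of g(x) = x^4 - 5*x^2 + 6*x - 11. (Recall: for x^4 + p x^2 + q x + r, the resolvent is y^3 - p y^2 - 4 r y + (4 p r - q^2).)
h(y) = y^3 + 5*y^2 + 44*y + 184

Identify coefficients: p = -5, q = 6, r = -11.
Plug into h(y) = y^3 - p y^2 - 4 r y + (4 p r - q^2):
  h(y) = y^3 - (-5) y^2 - 4*(-11) y + (4*(-5)*(-11) - (6)^2)
       = y^3 + (5) y^2 + (44) y + (184).
Simplifying: h(y) = y^3 + 5*y^2 + 44*y + 184.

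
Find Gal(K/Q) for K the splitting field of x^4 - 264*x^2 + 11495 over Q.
Gal(K/Q) = V_4 (Klein four-group, Z/2Z × Z/2Z)

f factors as (x^2 - 209)(x^2 - 55), so the splitting field is K = Q(sqrt(209), sqrt(55)). The elements 209, 55, 11495 are all non-squares in Q, so sqrt(209) and sqrt(55) generate independent quadratic extensions. Thus [K:Q] = 4 and Gal(K/Q) is generated by the two order-2 automorphisms sqrt(209) ↦ -sqrt(209) and sqrt(55) ↦ -sqrt(55), giving V_4.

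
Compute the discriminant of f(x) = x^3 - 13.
Δ = -4563

For a depressed cubic x^3 + p x + q the discriminant is Δ = -4 p^3 - 27 q^2 = -4*(0)^3 - 27*(-13)^2 = 0 - 4563 = -4563.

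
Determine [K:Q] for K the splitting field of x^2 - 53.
[K:Q] = 2

The polynomial x^2 - 53 is irreducible over Q since 53 is not a perfect square. Its splitting field is Q(sqrt(53)), which has degree 2 over Q.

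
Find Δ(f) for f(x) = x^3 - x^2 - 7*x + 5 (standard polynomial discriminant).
Δ = 1396

For x^3 + a x^2 + b x + c the discriminant is Δ = 18 a b c - 4 a^3 c + a^2 b^2 - 4 b^3 - 27 c^2.
Plug a = -1, b = -7, c = 5:
  18*(-1)*(-7)*(5) - 4*(-1)^3*(5) + (-1)^2*(-7)^2 - 4*(-7)^3 - 27*(5)^2
  = 630 + (20) + 49 + (1372) + (-675)
  = 1396.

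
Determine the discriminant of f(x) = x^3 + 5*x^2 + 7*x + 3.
Δ = 0

For x^3 + a x^2 + b x + c the discriminant is Δ = 18 a b c - 4 a^3 c + a^2 b^2 - 4 b^3 - 27 c^2.
Plug a = 5, b = 7, c = 3:
  18*(5)*(7)*(3) - 4*(5)^3*(3) + (5)^2*(7)^2 - 4*(7)^3 - 27*(3)^2
  = 1890 + (-1500) + 1225 + (-1372) + (-243)
  = 0.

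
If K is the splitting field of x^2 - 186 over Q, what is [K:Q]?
[K:Q] = 2

The polynomial x^2 - 186 is irreducible over Q since 186 is not a perfect square. Its splitting field is Q(sqrt(186)), which has degree 2 over Q.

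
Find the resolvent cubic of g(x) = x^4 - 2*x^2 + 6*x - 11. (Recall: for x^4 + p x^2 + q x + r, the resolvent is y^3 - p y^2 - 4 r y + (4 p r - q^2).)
h(y) = y^3 + 2*y^2 + 44*y + 52

Identify coefficients: p = -2, q = 6, r = -11.
Plug into h(y) = y^3 - p y^2 - 4 r y + (4 p r - q^2):
  h(y) = y^3 - (-2) y^2 - 4*(-11) y + (4*(-2)*(-11) - (6)^2)
       = y^3 + (2) y^2 + (44) y + (52).
Simplifying: h(y) = y^3 + 2*y^2 + 44*y + 52.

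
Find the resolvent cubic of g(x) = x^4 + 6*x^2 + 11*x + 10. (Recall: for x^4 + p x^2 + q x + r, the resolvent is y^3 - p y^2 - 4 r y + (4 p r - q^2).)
h(y) = y^3 - 6*y^2 - 40*y + 119

Identify coefficients: p = 6, q = 11, r = 10.
Plug into h(y) = y^3 - p y^2 - 4 r y + (4 p r - q^2):
  h(y) = y^3 - (6) y^2 - 4*(10) y + (4*(6)*(10) - (11)^2)
       = y^3 + (-6) y^2 + (-40) y + (119).
Simplifying: h(y) = y^3 - 6*y^2 - 40*y + 119.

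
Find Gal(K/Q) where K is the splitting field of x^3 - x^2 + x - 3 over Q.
Gal(K/Q) = S_3 (symmetric group of order 6)

Compute the discriminant of x^3 + (-1)*x^2 + (1)*x + (-3): Δ = -204. Since Δ is not a rational square, the Galois group is not contained in A_3; it must be the full S_3 (irreducibility of the cubic rules out anything smaller).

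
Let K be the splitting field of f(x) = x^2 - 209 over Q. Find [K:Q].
[K:Q] = 2

The polynomial x^2 - 209 is irreducible over Q since 209 is not a perfect square. Its splitting field is Q(sqrt(209)), which has degree 2 over Q.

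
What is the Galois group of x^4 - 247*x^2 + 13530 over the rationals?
Gal(K/Q) = V_4 (Klein four-group, Z/2Z × Z/2Z)

f factors as (x^2 - 82)(x^2 - 165), so the splitting field is K = Q(sqrt(82), sqrt(165)). The elements 82, 165, 13530 are all non-squares in Q, so sqrt(82) and sqrt(165) generate independent quadratic extensions. Thus [K:Q] = 4 and Gal(K/Q) is generated by the two order-2 automorphisms sqrt(82) ↦ -sqrt(82) and sqrt(165) ↦ -sqrt(165), giving V_4.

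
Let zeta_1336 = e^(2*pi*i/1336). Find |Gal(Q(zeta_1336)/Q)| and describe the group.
|Gal(Q(zeta_1336)/Q)| = phi(1336) = 664; group ≅ (Z/1336Z)^* ≅ Z/2Z × Z/2Z × Z/166Z

The n-th cyclotomic polynomial Φ_1336(x) is the minimal polynomial of zeta_1336 over Q and has degree phi(1336) = 664. So Q(zeta_1336) is a degree-664 Galois extension with Galois group (Z/1336Z)^*. By CRT, (Z/1336Z)^* ≅ (Z/8Z)^* × (Z/167Z)^*. Each prime-power unit group is (Z/8Z)^* ≅ Z/2Z × Z/2Z; (Z/167Z)^* ≅ Z/166Z. Hence Gal(Q(zeta_1336)/Q) ≅ Z/2Z × Z/2Z × Z/166Z.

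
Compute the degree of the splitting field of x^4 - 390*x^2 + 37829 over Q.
[K:Q] = 4

f factors as (x^2 - 181)(x^2 - 209); the splitting field is K = Q(sqrt(181), sqrt(209)). Since 181, 209, and 37829 are all non-squares in Q, the three subfields Q(sqrt(181)), Q(sqrt(209)), Q(sqrt(37829)) are distinct degree-2 extensions, so [K:Q] = 4 (Klein four Galois group).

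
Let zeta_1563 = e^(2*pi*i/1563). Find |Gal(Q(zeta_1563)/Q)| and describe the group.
|Gal(Q(zeta_1563)/Q)| = phi(1563) = 1040; group ≅ (Z/1563Z)^* ≅ Z/2Z × Z/520Z

The n-th cyclotomic polynomial Φ_1563(x) is the minimal polynomial of zeta_1563 over Q and has degree phi(1563) = 1040. So Q(zeta_1563) is a degree-1040 Galois extension with Galois group (Z/1563Z)^*. By CRT, (Z/1563Z)^* ≅ (Z/3Z)^* × (Z/521Z)^*. Each prime-power unit group is (Z/3Z)^* ≅ Z/2Z; (Z/521Z)^* ≅ Z/520Z. Hence Gal(Q(zeta_1563)/Q) ≅ Z/2Z × Z/520Z.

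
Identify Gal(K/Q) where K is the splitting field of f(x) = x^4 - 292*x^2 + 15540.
Gal(K/Q) = V_4 (Klein four-group, Z/2Z × Z/2Z)

f factors as (x^2 - 222)(x^2 - 70), so the splitting field is K = Q(sqrt(222), sqrt(70)). The elements 222, 70, 15540 are all non-squares in Q, so sqrt(222) and sqrt(70) generate independent quadratic extensions. Thus [K:Q] = 4 and Gal(K/Q) is generated by the two order-2 automorphisms sqrt(222) ↦ -sqrt(222) and sqrt(70) ↦ -sqrt(70), giving V_4.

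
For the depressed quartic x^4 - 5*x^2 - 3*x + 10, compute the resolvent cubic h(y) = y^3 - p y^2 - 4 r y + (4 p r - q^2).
h(y) = y^3 + 5*y^2 - 40*y - 209

Identify coefficients: p = -5, q = -3, r = 10.
Plug into h(y) = y^3 - p y^2 - 4 r y + (4 p r - q^2):
  h(y) = y^3 - (-5) y^2 - 4*(10) y + (4*(-5)*(10) - (-3)^2)
       = y^3 + (5) y^2 + (-40) y + (-209).
Simplifying: h(y) = y^3 + 5*y^2 - 40*y - 209.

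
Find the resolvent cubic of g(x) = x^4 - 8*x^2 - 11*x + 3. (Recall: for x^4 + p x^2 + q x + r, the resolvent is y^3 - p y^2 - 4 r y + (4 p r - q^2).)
h(y) = y^3 + 8*y^2 - 12*y - 217

Identify coefficients: p = -8, q = -11, r = 3.
Plug into h(y) = y^3 - p y^2 - 4 r y + (4 p r - q^2):
  h(y) = y^3 - (-8) y^2 - 4*(3) y + (4*(-8)*(3) - (-11)^2)
       = y^3 + (8) y^2 + (-12) y + (-217).
Simplifying: h(y) = y^3 + 8*y^2 - 12*y - 217.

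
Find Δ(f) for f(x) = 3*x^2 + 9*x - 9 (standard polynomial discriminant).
Δ = 189

For a quadratic a x^2 + b x + c the discriminant is Δ = b^2 - 4ac = (9)^2 - 4*(3)*(-9) = 81 - (-108) = 189.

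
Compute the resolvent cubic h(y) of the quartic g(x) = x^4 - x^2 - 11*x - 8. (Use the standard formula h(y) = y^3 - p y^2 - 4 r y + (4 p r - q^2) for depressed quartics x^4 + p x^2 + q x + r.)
h(y) = y^3 + y^2 + 32*y - 89

Identify coefficients: p = -1, q = -11, r = -8.
Plug into h(y) = y^3 - p y^2 - 4 r y + (4 p r - q^2):
  h(y) = y^3 - (-1) y^2 - 4*(-8) y + (4*(-1)*(-8) - (-11)^2)
       = y^3 + (1) y^2 + (32) y + (-89).
Simplifying: h(y) = y^3 + y^2 + 32*y - 89.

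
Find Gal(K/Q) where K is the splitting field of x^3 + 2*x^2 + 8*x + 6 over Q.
Gal(K/Q) = S_3 (symmetric group of order 6)

Compute the discriminant of x^3 + (2)*x^2 + (8)*x + (6): Δ = -1228. Since Δ is not a rational square, the Galois group is not contained in A_3; it must be the full S_3 (irreducibility of the cubic rules out anything smaller).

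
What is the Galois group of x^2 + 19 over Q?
Gal(K/Q) = Z/2Z (cyclic of order 2)

x^2 + 19 is irreducible over Q since -19 is not a rational square. The splitting field Q(sqrt(-19)) has degree 2 over Q, and its unique nontrivial automorphism is sqrt(-19) ↦ -sqrt(-19). Hence Gal(Q(sqrt(-19))/Q) = Z/2Z.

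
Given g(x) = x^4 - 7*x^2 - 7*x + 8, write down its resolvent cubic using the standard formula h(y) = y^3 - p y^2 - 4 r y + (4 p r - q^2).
h(y) = y^3 + 7*y^2 - 32*y - 273

Identify coefficients: p = -7, q = -7, r = 8.
Plug into h(y) = y^3 - p y^2 - 4 r y + (4 p r - q^2):
  h(y) = y^3 - (-7) y^2 - 4*(8) y + (4*(-7)*(8) - (-7)^2)
       = y^3 + (7) y^2 + (-32) y + (-273).
Simplifying: h(y) = y^3 + 7*y^2 - 32*y - 273.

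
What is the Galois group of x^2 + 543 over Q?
Gal(K/Q) = Z/2Z (cyclic of order 2)

x^2 + 543 is irreducible over Q since -543 is not a rational square. The splitting field Q(sqrt(-543)) has degree 2 over Q, and its unique nontrivial automorphism is sqrt(-543) ↦ -sqrt(-543). Hence Gal(Q(sqrt(-543))/Q) = Z/2Z.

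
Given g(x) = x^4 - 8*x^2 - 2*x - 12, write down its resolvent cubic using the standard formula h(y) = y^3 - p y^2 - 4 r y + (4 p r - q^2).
h(y) = y^3 + 8*y^2 + 48*y + 380

Identify coefficients: p = -8, q = -2, r = -12.
Plug into h(y) = y^3 - p y^2 - 4 r y + (4 p r - q^2):
  h(y) = y^3 - (-8) y^2 - 4*(-12) y + (4*(-8)*(-12) - (-2)^2)
       = y^3 + (8) y^2 + (48) y + (380).
Simplifying: h(y) = y^3 + 8*y^2 + 48*y + 380.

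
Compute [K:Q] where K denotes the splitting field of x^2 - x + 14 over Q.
[K:Q] = 2

The discriminant of x^2 + (-1)*x + (14) is b^2 - 4c = 1 - (56) = -55. Since -55 is not a perfect square in Q, the polynomial is irreducible over Q. Its two roots generate a degree-2 extension, so [K:Q] = 2.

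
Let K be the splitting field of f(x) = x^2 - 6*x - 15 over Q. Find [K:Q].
[K:Q] = 2

The discriminant of x^2 + (-6)*x + (-15) is b^2 - 4c = 36 - (-60) = 96. Since 96 is not a perfect square in Q, the polynomial is irreducible over Q. Its two roots generate a degree-2 extension, so [K:Q] = 2.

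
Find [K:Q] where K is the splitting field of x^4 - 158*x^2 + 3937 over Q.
[K:Q] = 4

f factors as (x^2 - 127)(x^2 - 31); the splitting field is K = Q(sqrt(127), sqrt(31)). Since 127, 31, and 3937 are all non-squares in Q, the three subfields Q(sqrt(127)), Q(sqrt(31)), Q(sqrt(3937)) are distinct degree-2 extensions, so [K:Q] = 4 (Klein four Galois group).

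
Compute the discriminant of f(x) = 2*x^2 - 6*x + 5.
Δ = -4

For a quadratic a x^2 + b x + c the discriminant is Δ = b^2 - 4ac = (-6)^2 - 4*(2)*(5) = 36 - (40) = -4.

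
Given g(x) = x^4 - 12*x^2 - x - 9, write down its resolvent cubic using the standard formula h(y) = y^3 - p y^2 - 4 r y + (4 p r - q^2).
h(y) = y^3 + 12*y^2 + 36*y + 431

Identify coefficients: p = -12, q = -1, r = -9.
Plug into h(y) = y^3 - p y^2 - 4 r y + (4 p r - q^2):
  h(y) = y^3 - (-12) y^2 - 4*(-9) y + (4*(-12)*(-9) - (-1)^2)
       = y^3 + (12) y^2 + (36) y + (431).
Simplifying: h(y) = y^3 + 12*y^2 + 36*y + 431.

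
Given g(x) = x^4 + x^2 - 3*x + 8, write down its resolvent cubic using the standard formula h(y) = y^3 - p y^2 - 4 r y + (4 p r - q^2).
h(y) = y^3 - y^2 - 32*y + 23

Identify coefficients: p = 1, q = -3, r = 8.
Plug into h(y) = y^3 - p y^2 - 4 r y + (4 p r - q^2):
  h(y) = y^3 - (1) y^2 - 4*(8) y + (4*(1)*(8) - (-3)^2)
       = y^3 + (-1) y^2 + (-32) y + (23).
Simplifying: h(y) = y^3 - y^2 - 32*y + 23.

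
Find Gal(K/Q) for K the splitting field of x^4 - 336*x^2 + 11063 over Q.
Gal(K/Q) = V_4 (Klein four-group, Z/2Z × Z/2Z)

f factors as (x^2 - 299)(x^2 - 37), so the splitting field is K = Q(sqrt(299), sqrt(37)). The elements 299, 37, 11063 are all non-squares in Q, so sqrt(299) and sqrt(37) generate independent quadratic extensions. Thus [K:Q] = 4 and Gal(K/Q) is generated by the two order-2 automorphisms sqrt(299) ↦ -sqrt(299) and sqrt(37) ↦ -sqrt(37), giving V_4.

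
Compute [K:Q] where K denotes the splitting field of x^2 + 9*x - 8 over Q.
[K:Q] = 2

The discriminant of x^2 + (9)*x + (-8) is b^2 - 4c = 81 - (-32) = 113. Since 113 is not a perfect square in Q, the polynomial is irreducible over Q. Its two roots generate a degree-2 extension, so [K:Q] = 2.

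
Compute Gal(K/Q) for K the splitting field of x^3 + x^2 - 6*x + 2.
Gal(K/Q) = S_3 (symmetric group of order 6)

Compute the discriminant of x^3 + (1)*x^2 + (-6)*x + (2): Δ = 568. Since Δ is not a rational square, the Galois group is not contained in A_3; it must be the full S_3 (irreducibility of the cubic rules out anything smaller).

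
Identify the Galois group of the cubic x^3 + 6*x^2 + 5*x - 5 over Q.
Gal(K/Q) = S_3 (symmetric group of order 6)

Compute the discriminant of x^3 + (6)*x^2 + (5)*x + (-5): Δ = 1345. Since Δ is not a rational square, the Galois group is not contained in A_3; it must be the full S_3 (irreducibility of the cubic rules out anything smaller).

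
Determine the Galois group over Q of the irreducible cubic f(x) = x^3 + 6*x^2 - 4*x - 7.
Gal(K/Q) = S_3 (symmetric group of order 6)

Compute the discriminant of x^3 + (6)*x^2 + (-4)*x + (-7): Δ = 8581. Since Δ is not a rational square, the Galois group is not contained in A_3; it must be the full S_3 (irreducibility of the cubic rules out anything smaller).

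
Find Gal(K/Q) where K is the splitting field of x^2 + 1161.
Gal(K/Q) = Z/2Z (cyclic of order 2)

x^2 + 1161 is irreducible over Q since -1161 is not a rational square. The splitting field Q(sqrt(-1161)) has degree 2 over Q, and its unique nontrivial automorphism is sqrt(-1161) ↦ -sqrt(-1161). Hence Gal(Q(sqrt(-1161))/Q) = Z/2Z.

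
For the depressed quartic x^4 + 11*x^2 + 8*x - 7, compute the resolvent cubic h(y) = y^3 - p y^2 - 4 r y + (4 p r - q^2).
h(y) = y^3 - 11*y^2 + 28*y - 372

Identify coefficients: p = 11, q = 8, r = -7.
Plug into h(y) = y^3 - p y^2 - 4 r y + (4 p r - q^2):
  h(y) = y^3 - (11) y^2 - 4*(-7) y + (4*(11)*(-7) - (8)^2)
       = y^3 + (-11) y^2 + (28) y + (-372).
Simplifying: h(y) = y^3 - 11*y^2 + 28*y - 372.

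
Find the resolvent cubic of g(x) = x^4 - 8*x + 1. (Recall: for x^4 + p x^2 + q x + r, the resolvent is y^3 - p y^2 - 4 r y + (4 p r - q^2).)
h(y) = y^3 - 4*y - 64

Identify coefficients: p = 0, q = -8, r = 1.
Plug into h(y) = y^3 - p y^2 - 4 r y + (4 p r - q^2):
  h(y) = y^3 - (0) y^2 - 4*(1) y + (4*(0)*(1) - (-8)^2)
       = y^3 + (0) y^2 + (-4) y + (-64).
Simplifying: h(y) = y^3 - 4*y - 64.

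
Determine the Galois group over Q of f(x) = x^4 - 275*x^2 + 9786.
Gal(K/Q) = V_4 (Klein four-group, Z/2Z × Z/2Z)

f factors as (x^2 - 233)(x^2 - 42), so the splitting field is K = Q(sqrt(233), sqrt(42)). The elements 233, 42, 9786 are all non-squares in Q, so sqrt(233) and sqrt(42) generate independent quadratic extensions. Thus [K:Q] = 4 and Gal(K/Q) is generated by the two order-2 automorphisms sqrt(233) ↦ -sqrt(233) and sqrt(42) ↦ -sqrt(42), giving V_4.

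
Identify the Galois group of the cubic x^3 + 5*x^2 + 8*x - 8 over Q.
Gal(K/Q) = S_3 (symmetric group of order 6)

Compute the discriminant of x^3 + (5)*x^2 + (8)*x + (-8): Δ = -3936. Since Δ is not a rational square, the Galois group is not contained in A_3; it must be the full S_3 (irreducibility of the cubic rules out anything smaller).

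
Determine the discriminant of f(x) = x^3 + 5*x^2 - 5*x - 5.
Δ = 5200

For x^3 + a x^2 + b x + c the discriminant is Δ = 18 a b c - 4 a^3 c + a^2 b^2 - 4 b^3 - 27 c^2.
Plug a = 5, b = -5, c = -5:
  18*(5)*(-5)*(-5) - 4*(5)^3*(-5) + (5)^2*(-5)^2 - 4*(-5)^3 - 27*(-5)^2
  = 2250 + (2500) + 625 + (500) + (-675)
  = 5200.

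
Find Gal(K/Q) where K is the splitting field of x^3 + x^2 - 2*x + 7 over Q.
Gal(K/Q) = S_3 (symmetric group of order 6)

Compute the discriminant of x^3 + (1)*x^2 + (-2)*x + (7): Δ = -1567. Since Δ is not a rational square, the Galois group is not contained in A_3; it must be the full S_3 (irreducibility of the cubic rules out anything smaller).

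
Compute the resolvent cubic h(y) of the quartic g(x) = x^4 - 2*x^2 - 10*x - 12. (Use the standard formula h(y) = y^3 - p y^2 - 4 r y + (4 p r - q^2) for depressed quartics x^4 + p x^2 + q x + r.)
h(y) = y^3 + 2*y^2 + 48*y - 4

Identify coefficients: p = -2, q = -10, r = -12.
Plug into h(y) = y^3 - p y^2 - 4 r y + (4 p r - q^2):
  h(y) = y^3 - (-2) y^2 - 4*(-12) y + (4*(-2)*(-12) - (-10)^2)
       = y^3 + (2) y^2 + (48) y + (-4).
Simplifying: h(y) = y^3 + 2*y^2 + 48*y - 4.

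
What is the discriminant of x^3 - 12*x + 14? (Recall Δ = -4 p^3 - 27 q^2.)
Δ = 1620

For a depressed cubic x^3 + p x + q the discriminant is Δ = -4 p^3 - 27 q^2 = -4*(-12)^3 - 27*(14)^2 = 6912 - 5292 = 1620.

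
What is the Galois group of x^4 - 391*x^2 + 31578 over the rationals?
Gal(K/Q) = V_4 (Klein four-group, Z/2Z × Z/2Z)

f factors as (x^2 - 114)(x^2 - 277), so the splitting field is K = Q(sqrt(114), sqrt(277)). The elements 114, 277, 31578 are all non-squares in Q, so sqrt(114) and sqrt(277) generate independent quadratic extensions. Thus [K:Q] = 4 and Gal(K/Q) is generated by the two order-2 automorphisms sqrt(114) ↦ -sqrt(114) and sqrt(277) ↦ -sqrt(277), giving V_4.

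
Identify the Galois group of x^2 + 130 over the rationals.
Gal(K/Q) = Z/2Z (cyclic of order 2)

x^2 + 130 is irreducible over Q since -130 is not a rational square. The splitting field Q(sqrt(-130)) has degree 2 over Q, and its unique nontrivial automorphism is sqrt(-130) ↦ -sqrt(-130). Hence Gal(Q(sqrt(-130))/Q) = Z/2Z.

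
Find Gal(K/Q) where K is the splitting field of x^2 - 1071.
Gal(K/Q) = Z/2Z (cyclic of order 2)

x^2 - 1071 is irreducible over Q since 1071 is not a rational square. The splitting field Q(sqrt(1071)) has degree 2 over Q, and its unique nontrivial automorphism is sqrt(1071) ↦ -sqrt(1071). Hence Gal(Q(sqrt(1071))/Q) = Z/2Z.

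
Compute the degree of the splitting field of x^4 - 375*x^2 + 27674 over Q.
[K:Q] = 4

f factors as (x^2 - 274)(x^2 - 101); the splitting field is K = Q(sqrt(274), sqrt(101)). Since 274, 101, and 27674 are all non-squares in Q, the three subfields Q(sqrt(274)), Q(sqrt(101)), Q(sqrt(27674)) are distinct degree-2 extensions, so [K:Q] = 4 (Klein four Galois group).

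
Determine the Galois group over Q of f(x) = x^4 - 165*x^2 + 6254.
Gal(K/Q) = V_4 (Klein four-group, Z/2Z × Z/2Z)

f factors as (x^2 - 59)(x^2 - 106), so the splitting field is K = Q(sqrt(59), sqrt(106)). The elements 59, 106, 6254 are all non-squares in Q, so sqrt(59) and sqrt(106) generate independent quadratic extensions. Thus [K:Q] = 4 and Gal(K/Q) is generated by the two order-2 automorphisms sqrt(59) ↦ -sqrt(59) and sqrt(106) ↦ -sqrt(106), giving V_4.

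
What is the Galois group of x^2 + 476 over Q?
Gal(K/Q) = Z/2Z (cyclic of order 2)

x^2 + 476 is irreducible over Q since -476 is not a rational square. The splitting field Q(sqrt(-476)) has degree 2 over Q, and its unique nontrivial automorphism is sqrt(-476) ↦ -sqrt(-476). Hence Gal(Q(sqrt(-476))/Q) = Z/2Z.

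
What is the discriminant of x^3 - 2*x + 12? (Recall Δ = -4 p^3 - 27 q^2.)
Δ = -3856

For a depressed cubic x^3 + p x + q the discriminant is Δ = -4 p^3 - 27 q^2 = -4*(-2)^3 - 27*(12)^2 = 32 - 3888 = -3856.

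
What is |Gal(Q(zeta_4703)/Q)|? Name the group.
|Gal(Q(zeta_4703)/Q)| = phi(4703) = 4702; group ≅ (Z/4703Z)^* ≅ Z/4702Z

The n-th cyclotomic polynomial Φ_4703(x) is the minimal polynomial of zeta_4703 over Q and has degree phi(4703) = 4702. So Q(zeta_4703) is a degree-4702 Galois extension with Galois group (Z/4703Z)^*. (Z/4703Z)^* is cyclic since 4703 is an odd prime power (or 4). Hence Gal(Q(zeta_4703)/Q) ≅ Z/4702Z.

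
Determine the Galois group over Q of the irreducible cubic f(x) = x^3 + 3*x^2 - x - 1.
Gal(K/Q) = S_3 (symmetric group of order 6)

Compute the discriminant of x^3 + (3)*x^2 + (-1)*x + (-1): Δ = 148. Since Δ is not a rational square, the Galois group is not contained in A_3; it must be the full S_3 (irreducibility of the cubic rules out anything smaller).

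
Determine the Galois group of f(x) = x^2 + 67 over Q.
Gal(K/Q) = Z/2Z (cyclic of order 2)

x^2 + 67 is irreducible over Q since -67 is not a rational square. The splitting field Q(sqrt(-67)) has degree 2 over Q, and its unique nontrivial automorphism is sqrt(-67) ↦ -sqrt(-67). Hence Gal(Q(sqrt(-67))/Q) = Z/2Z.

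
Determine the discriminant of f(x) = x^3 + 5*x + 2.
Δ = -608

For a depressed cubic x^3 + p x + q the discriminant is Δ = -4 p^3 - 27 q^2 = -4*(5)^3 - 27*(2)^2 = -500 - 108 = -608.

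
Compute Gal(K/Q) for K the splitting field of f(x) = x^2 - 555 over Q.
Gal(K/Q) = Z/2Z (cyclic of order 2)

x^2 - 555 is irreducible over Q since 555 is not a rational square. The splitting field Q(sqrt(555)) has degree 2 over Q, and its unique nontrivial automorphism is sqrt(555) ↦ -sqrt(555). Hence Gal(Q(sqrt(555))/Q) = Z/2Z.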